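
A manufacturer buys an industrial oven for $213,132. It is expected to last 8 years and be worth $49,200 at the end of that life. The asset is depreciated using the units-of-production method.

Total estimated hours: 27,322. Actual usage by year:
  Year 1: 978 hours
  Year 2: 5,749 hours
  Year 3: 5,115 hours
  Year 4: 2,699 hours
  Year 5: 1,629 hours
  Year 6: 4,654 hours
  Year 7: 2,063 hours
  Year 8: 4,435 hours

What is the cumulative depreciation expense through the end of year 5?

$97,020

Depreciable base = $213,132 − $49,200 = $163,932.
Rate = $163,932 / 27,322 hours = $6 per hour.
Year 1: 978 × $6 = $5,868. Book value $207,264.
Year 2: 5,749 × $6 = $34,494. Book value $172,770.
Year 3: 5,115 × $6 = $30,690. Book value $142,080.
Year 4: 2,699 × $6 = $16,194. Book value $125,886.
Year 5: 1,629 × $6 = $9,774. Book value $116,112.
Accumulated through year 5 = $213,132 − $116,112 = $97,020.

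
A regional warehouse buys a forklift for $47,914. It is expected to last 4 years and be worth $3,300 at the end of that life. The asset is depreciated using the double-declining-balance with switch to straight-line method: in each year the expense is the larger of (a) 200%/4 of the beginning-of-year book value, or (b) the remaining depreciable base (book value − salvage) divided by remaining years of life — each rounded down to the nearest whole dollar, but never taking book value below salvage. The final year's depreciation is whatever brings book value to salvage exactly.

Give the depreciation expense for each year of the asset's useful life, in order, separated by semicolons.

$23,957; $11,978; $5,989; $2,690

Depreciable base = $47,914 − $3,300 = $44,614.
Year 1: DB = ⌊$47,914 × 200%/4⌋ = $23,957; SL = ⌊$44,614/4⌋ = $11,153 → take DB $23,957. Book value $23,957.
Year 2: DB = ⌊$23,957 × 200%/4⌋ = $11,978; SL = ⌊$20,657/3⌋ = $6,885 → take DB $11,978. Book value $11,979.
Year 3: DB = ⌊$11,979 × 200%/4⌋ = $5,989; SL = ⌊$8,679/2⌋ = $4,339 → take DB $5,989. Book value $5,990.
Year 4 (final): $5,990 − $3,300 = $2,690. Book value $3,300.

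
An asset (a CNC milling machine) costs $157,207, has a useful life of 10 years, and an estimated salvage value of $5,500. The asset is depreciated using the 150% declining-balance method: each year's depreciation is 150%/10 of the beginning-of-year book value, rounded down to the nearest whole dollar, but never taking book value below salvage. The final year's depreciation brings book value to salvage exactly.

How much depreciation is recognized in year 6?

$10,463

Depreciable base = $157,207 − $5,500 = $151,707.
Year 1: ⌊$157,207 × 150%/10⌋ = $23,581. Book value $133,626.
Year 2: ⌊$133,626 × 150%/10⌋ = $20,043. Book value $113,583.
Year 3: ⌊$113,583 × 150%/10⌋ = $17,037. Book value $96,546.
Year 4: ⌊$96,546 × 150%/10⌋ = $14,481. Book value $82,065.
Year 5: ⌊$82,065 × 150%/10⌋ = $12,309. Book value $69,756.
Year 6: ⌊$69,756 × 150%/10⌋ = $10,463. Book value $59,293.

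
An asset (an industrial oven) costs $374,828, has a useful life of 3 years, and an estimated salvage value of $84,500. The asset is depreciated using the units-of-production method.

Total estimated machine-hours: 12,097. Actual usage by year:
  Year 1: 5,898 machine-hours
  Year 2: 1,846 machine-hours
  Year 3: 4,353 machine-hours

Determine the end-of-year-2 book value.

$188,972

Depreciable base = $374,828 − $84,500 = $290,328.
Rate = $290,328 / 12,097 machine-hours = $24 per machine-hour.
Year 1: 5,898 × $24 = $141,552. Book value $233,276.
Year 2: 1,846 × $24 = $44,304. Book value $188,972.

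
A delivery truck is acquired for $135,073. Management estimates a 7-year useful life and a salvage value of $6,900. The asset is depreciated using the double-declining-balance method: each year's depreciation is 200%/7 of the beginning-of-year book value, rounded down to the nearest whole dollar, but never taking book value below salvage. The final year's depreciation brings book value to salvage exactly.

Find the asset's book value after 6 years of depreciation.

$17,940

Depreciable base = $135,073 − $6,900 = $128,173.
Year 1: ⌊$135,073 × 200%/7⌋ = $38,592. Book value $96,481.
Year 2: ⌊$96,481 × 200%/7⌋ = $27,566. Book value $68,915.
Year 3: ⌊$68,915 × 200%/7⌋ = $19,690. Book value $49,225.
Year 4: ⌊$49,225 × 200%/7⌋ = $14,064. Book value $35,161.
Year 5: ⌊$35,161 × 200%/7⌋ = $10,046. Book value $25,115.
Year 6: ⌊$25,115 × 200%/7⌋ = $7,175. Book value $17,940.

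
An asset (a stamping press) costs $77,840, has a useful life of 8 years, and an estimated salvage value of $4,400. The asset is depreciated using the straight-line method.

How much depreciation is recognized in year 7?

$9,180

Depreciable base = $77,840 − $4,400 = $73,440.
Annual expense = $73,440 / 8 = $9,180.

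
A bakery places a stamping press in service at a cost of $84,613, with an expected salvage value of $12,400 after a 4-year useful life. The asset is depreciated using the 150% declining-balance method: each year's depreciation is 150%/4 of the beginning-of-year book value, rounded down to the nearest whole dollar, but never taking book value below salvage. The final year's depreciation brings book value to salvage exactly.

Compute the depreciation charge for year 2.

Depreciable base = $84,613 − $12,400 = $72,213.
Year 1: ⌊$84,613 × 150%/4⌋ = $31,729. Book value $52,884.
Year 2: ⌊$52,884 × 150%/4⌋ = $19,831. Book value $33,053.

$19,831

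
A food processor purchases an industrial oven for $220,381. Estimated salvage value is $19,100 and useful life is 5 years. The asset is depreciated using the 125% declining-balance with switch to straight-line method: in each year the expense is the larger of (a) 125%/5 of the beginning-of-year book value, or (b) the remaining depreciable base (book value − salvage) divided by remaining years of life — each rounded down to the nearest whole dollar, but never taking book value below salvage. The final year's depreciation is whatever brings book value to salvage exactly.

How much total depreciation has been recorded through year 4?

Depreciable base = $220,381 − $19,100 = $201,281.
Year 1: DB = ⌊$220,381 × 125%/5⌋ = $55,095; SL = ⌊$201,281/5⌋ = $40,256 → take DB $55,095. Book value $165,286.
Year 2: DB = ⌊$165,286 × 125%/5⌋ = $41,321; SL = ⌊$146,186/4⌋ = $36,546 → take DB $41,321. Book value $123,965.
Year 3: DB = ⌊$123,965 × 125%/5⌋ = $30,991; SL = ⌊$104,865/3⌋ = $34,955 → take SL $34,955. Book value $89,010.
Year 4: DB = ⌊$89,010 × 125%/5⌋ = $22,252; SL = ⌊$69,910/2⌋ = $34,955 → take SL $34,955. Book value $54,055.
Accumulated through year 4 = $220,381 − $54,055 = $166,326.

$166,326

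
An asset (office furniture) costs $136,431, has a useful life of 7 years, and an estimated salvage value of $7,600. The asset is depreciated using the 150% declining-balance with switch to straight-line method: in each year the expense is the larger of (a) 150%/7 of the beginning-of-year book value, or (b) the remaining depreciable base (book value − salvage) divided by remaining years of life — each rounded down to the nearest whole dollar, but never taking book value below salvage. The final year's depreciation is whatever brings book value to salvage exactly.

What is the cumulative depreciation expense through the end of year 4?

$84,897

Depreciable base = $136,431 − $7,600 = $128,831.
Year 1: DB = ⌊$136,431 × 150%/7⌋ = $29,235; SL = ⌊$128,831/7⌋ = $18,404 → take DB $29,235. Book value $107,196.
Year 2: DB = ⌊$107,196 × 150%/7⌋ = $22,970; SL = ⌊$99,596/6⌋ = $16,599 → take DB $22,970. Book value $84,226.
Year 3: DB = ⌊$84,226 × 150%/7⌋ = $18,048; SL = ⌊$76,626/5⌋ = $15,325 → take DB $18,048. Book value $66,178.
Year 4: DB = ⌊$66,178 × 150%/7⌋ = $14,181; SL = ⌊$58,578/4⌋ = $14,644 → take SL $14,644. Book value $51,534.
Accumulated through year 4 = $136,431 − $51,534 = $84,897.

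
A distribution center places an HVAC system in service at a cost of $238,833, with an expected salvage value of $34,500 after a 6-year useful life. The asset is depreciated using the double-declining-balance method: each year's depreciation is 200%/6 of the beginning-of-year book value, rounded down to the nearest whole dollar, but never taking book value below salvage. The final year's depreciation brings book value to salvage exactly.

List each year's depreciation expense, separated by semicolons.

$79,611; $53,074; $35,382; $23,588; $12,678; $0

Depreciable base = $238,833 − $34,500 = $204,333.
Year 1: ⌊$238,833 × 200%/6⌋ = $79,611. Book value $159,222.
Year 2: ⌊$159,222 × 200%/6⌋ = $53,074. Book value $106,148.
Year 3: ⌊$106,148 × 200%/6⌋ = $35,382. Book value $70,766.
Year 4: ⌊$70,766 × 200%/6⌋ = $23,588. Book value $47,178.
Year 5: ⌊$47,178 × 200%/6⌋ = $15,726, capped at $12,678. Book value $34,500.
Year 6 (final): $34,500 − $34,500 = $0. Book value $34,500.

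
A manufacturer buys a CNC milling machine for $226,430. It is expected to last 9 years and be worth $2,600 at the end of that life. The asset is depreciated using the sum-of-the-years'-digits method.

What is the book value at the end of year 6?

$32,444

Depreciable base = $226,430 − $2,600 = $223,830.
Sum of the years' digits = 9+8+7+6+5+4+3+2+1 = 45.
Year 1: $223,830 × 9/45 = $44,766. Book value $181,664.
Year 2: $223,830 × 8/45 = $39,792. Book value $141,872.
Year 3: $223,830 × 7/45 = $34,818. Book value $107,054.
Year 4: $223,830 × 6/45 = $29,844. Book value $77,210.
Year 5: $223,830 × 5/45 = $24,870. Book value $52,340.
Year 6: $223,830 × 4/45 = $19,896. Book value $32,444.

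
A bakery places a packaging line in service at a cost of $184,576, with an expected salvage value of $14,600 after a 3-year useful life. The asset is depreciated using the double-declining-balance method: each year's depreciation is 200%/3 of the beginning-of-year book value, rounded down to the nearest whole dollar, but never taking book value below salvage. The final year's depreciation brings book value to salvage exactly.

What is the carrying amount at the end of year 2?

$20,509

Depreciable base = $184,576 − $14,600 = $169,976.
Year 1: ⌊$184,576 × 200%/3⌋ = $123,050. Book value $61,526.
Year 2: ⌊$61,526 × 200%/3⌋ = $41,017. Book value $20,509.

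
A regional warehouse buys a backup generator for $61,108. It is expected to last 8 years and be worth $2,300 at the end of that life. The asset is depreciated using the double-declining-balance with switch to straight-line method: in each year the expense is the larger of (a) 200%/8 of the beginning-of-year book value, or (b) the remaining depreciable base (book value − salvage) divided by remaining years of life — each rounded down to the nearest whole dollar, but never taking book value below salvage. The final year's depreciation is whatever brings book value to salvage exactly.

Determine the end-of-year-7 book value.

Depreciable base = $61,108 − $2,300 = $58,808.
Year 1: DB = ⌊$61,108 × 200%/8⌋ = $15,277; SL = ⌊$58,808/8⌋ = $7,351 → take DB $15,277. Book value $45,831.
Year 2: DB = ⌊$45,831 × 200%/8⌋ = $11,457; SL = ⌊$43,531/7⌋ = $6,218 → take DB $11,457. Book value $34,374.
Year 3: DB = ⌊$34,374 × 200%/8⌋ = $8,593; SL = ⌊$32,074/6⌋ = $5,345 → take DB $8,593. Book value $25,781.
Year 4: DB = ⌊$25,781 × 200%/8⌋ = $6,445; SL = ⌊$23,481/5⌋ = $4,696 → take DB $6,445. Book value $19,336.
Year 5: DB = ⌊$19,336 × 200%/8⌋ = $4,834; SL = ⌊$17,036/4⌋ = $4,259 → take DB $4,834. Book value $14,502.
Year 6: DB = ⌊$14,502 × 200%/8⌋ = $3,625; SL = ⌊$12,202/3⌋ = $4,067 → take SL $4,067. Book value $10,435.
Year 7: DB = ⌊$10,435 × 200%/8⌋ = $2,608; SL = ⌊$8,135/2⌋ = $4,067 → take SL $4,067. Book value $6,368.

$6,368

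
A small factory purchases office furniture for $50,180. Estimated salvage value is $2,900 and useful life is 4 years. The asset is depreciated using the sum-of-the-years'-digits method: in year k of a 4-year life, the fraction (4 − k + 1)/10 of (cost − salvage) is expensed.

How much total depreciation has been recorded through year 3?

Depreciable base = $50,180 − $2,900 = $47,280.
Sum of the years' digits = 4+3+2+1 = 10.
Year 1: $47,280 × 4/10 = $18,912. Book value $31,268.
Year 2: $47,280 × 3/10 = $14,184. Book value $17,084.
Year 3: $47,280 × 2/10 = $9,456. Book value $7,628.
Accumulated through year 3 = $50,180 − $7,628 = $42,552.

$42,552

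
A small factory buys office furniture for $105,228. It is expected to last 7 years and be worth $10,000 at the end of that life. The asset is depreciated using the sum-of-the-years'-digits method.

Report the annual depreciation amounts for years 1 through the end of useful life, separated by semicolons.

Depreciable base = $105,228 − $10,000 = $95,228.
Sum of the years' digits = 7+6+5+4+3+2+1 = 28.
Year 1: $95,228 × 7/28 = $23,807. Book value $81,421.
Year 2: $95,228 × 6/28 = $20,406. Book value $61,015.
Year 3: $95,228 × 5/28 = $17,005. Book value $44,010.
Year 4: $95,228 × 4/28 = $13,604. Book value $30,406.
Year 5: $95,228 × 3/28 = $10,203. Book value $20,203.
Year 6: $95,228 × 2/28 = $6,802. Book value $13,401.
Year 7: $95,228 × 1/28 = $3,401. Book value $10,000.

$23,807; $20,406; $17,005; $13,604; $10,203; $6,802; $3,401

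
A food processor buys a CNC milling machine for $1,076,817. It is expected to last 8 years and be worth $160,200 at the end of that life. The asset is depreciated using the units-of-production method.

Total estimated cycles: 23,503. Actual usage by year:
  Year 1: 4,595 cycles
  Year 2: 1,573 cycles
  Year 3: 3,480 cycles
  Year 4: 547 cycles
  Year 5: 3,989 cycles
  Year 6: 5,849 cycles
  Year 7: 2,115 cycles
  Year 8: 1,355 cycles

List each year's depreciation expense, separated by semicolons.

Depreciable base = $1,076,817 − $160,200 = $916,617.
Rate = $916,617 / 23,503 cycles = $39 per cycle.
Year 1: 4,595 × $39 = $179,205. Book value $897,612.
Year 2: 1,573 × $39 = $61,347. Book value $836,265.
Year 3: 3,480 × $39 = $135,720. Book value $700,545.
Year 4: 547 × $39 = $21,333. Book value $679,212.
Year 5: 3,989 × $39 = $155,571. Book value $523,641.
Year 6: 5,849 × $39 = $228,111. Book value $295,530.
Year 7: 2,115 × $39 = $82,485. Book value $213,045.
Year 8: 1,355 × $39 = $52,845. Book value $160,200.

$179,205; $61,347; $135,720; $21,333; $155,571; $228,111; $82,485; $52,845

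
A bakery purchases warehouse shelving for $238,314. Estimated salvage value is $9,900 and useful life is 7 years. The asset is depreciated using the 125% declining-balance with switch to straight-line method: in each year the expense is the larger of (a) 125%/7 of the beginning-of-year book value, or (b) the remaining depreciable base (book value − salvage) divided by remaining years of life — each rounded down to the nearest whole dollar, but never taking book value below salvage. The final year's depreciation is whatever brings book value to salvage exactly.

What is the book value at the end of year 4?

Depreciable base = $238,314 − $9,900 = $228,414.
Year 1: DB = ⌊$238,314 × 125%/7⌋ = $42,556; SL = ⌊$228,414/7⌋ = $32,630 → take DB $42,556. Book value $195,758.
Year 2: DB = ⌊$195,758 × 125%/7⌋ = $34,956; SL = ⌊$185,858/6⌋ = $30,976 → take DB $34,956. Book value $160,802.
Year 3: DB = ⌊$160,802 × 125%/7⌋ = $28,714; SL = ⌊$150,902/5⌋ = $30,180 → take SL $30,180. Book value $130,622.
Year 4: DB = ⌊$130,622 × 125%/7⌋ = $23,325; SL = ⌊$120,722/4⌋ = $30,180 → take SL $30,180. Book value $100,442.

$100,442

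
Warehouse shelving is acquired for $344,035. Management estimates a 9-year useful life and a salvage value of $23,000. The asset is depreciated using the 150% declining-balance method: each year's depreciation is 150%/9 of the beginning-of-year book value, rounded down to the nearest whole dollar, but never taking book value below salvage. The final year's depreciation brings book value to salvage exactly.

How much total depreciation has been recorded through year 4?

$178,122

Depreciable base = $344,035 − $23,000 = $321,035.
Year 1: ⌊$344,035 × 150%/9⌋ = $57,339. Book value $286,696.
Year 2: ⌊$286,696 × 150%/9⌋ = $47,782. Book value $238,914.
Year 3: ⌊$238,914 × 150%/9⌋ = $39,819. Book value $199,095.
Year 4: ⌊$199,095 × 150%/9⌋ = $33,182. Book value $165,913.
Accumulated through year 4 = $344,035 − $165,913 = $178,122.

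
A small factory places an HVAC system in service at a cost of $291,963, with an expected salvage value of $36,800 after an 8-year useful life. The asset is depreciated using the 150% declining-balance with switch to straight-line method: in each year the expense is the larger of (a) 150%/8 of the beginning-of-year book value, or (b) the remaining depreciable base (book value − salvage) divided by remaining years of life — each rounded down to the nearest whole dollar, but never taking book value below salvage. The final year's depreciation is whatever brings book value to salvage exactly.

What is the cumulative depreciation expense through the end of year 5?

Depreciable base = $291,963 − $36,800 = $255,163.
Year 1: DB = ⌊$291,963 × 150%/8⌋ = $54,743; SL = ⌊$255,163/8⌋ = $31,895 → take DB $54,743. Book value $237,220.
Year 2: DB = ⌊$237,220 × 150%/8⌋ = $44,478; SL = ⌊$200,420/7⌋ = $28,631 → take DB $44,478. Book value $192,742.
Year 3: DB = ⌊$192,742 × 150%/8⌋ = $36,139; SL = ⌊$155,942/6⌋ = $25,990 → take DB $36,139. Book value $156,603.
Year 4: DB = ⌊$156,603 × 150%/8⌋ = $29,363; SL = ⌊$119,803/5⌋ = $23,960 → take DB $29,363. Book value $127,240.
Year 5: DB = ⌊$127,240 × 150%/8⌋ = $23,857; SL = ⌊$90,440/4⌋ = $22,610 → take DB $23,857. Book value $103,383.
Accumulated through year 5 = $291,963 − $103,383 = $188,580.

$188,580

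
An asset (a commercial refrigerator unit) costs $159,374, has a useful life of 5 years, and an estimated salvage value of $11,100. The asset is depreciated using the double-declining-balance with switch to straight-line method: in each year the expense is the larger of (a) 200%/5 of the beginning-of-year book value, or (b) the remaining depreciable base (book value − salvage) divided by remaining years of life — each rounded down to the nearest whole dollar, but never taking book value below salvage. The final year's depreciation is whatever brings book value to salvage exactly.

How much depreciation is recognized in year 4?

Depreciable base = $159,374 − $11,100 = $148,274.
Year 1: DB = ⌊$159,374 × 200%/5⌋ = $63,749; SL = ⌊$148,274/5⌋ = $29,654 → take DB $63,749. Book value $95,625.
Year 2: DB = ⌊$95,625 × 200%/5⌋ = $38,250; SL = ⌊$84,525/4⌋ = $21,131 → take DB $38,250. Book value $57,375.
Year 3: DB = ⌊$57,375 × 200%/5⌋ = $22,950; SL = ⌊$46,275/3⌋ = $15,425 → take DB $22,950. Book value $34,425.
Year 4: DB = ⌊$34,425 × 200%/5⌋ = $13,770; SL = ⌊$23,325/2⌋ = $11,662 → take DB $13,770. Book value $20,655.

$13,770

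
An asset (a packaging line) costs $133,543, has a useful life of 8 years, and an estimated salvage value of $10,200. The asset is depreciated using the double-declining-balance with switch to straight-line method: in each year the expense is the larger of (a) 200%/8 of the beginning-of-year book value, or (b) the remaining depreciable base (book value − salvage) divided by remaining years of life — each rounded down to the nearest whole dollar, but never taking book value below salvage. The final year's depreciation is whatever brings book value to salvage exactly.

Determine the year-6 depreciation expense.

$7,923

Depreciable base = $133,543 − $10,200 = $123,343.
Year 1: DB = ⌊$133,543 × 200%/8⌋ = $33,385; SL = ⌊$123,343/8⌋ = $15,417 → take DB $33,385. Book value $100,158.
Year 2: DB = ⌊$100,158 × 200%/8⌋ = $25,039; SL = ⌊$89,958/7⌋ = $12,851 → take DB $25,039. Book value $75,119.
Year 3: DB = ⌊$75,119 × 200%/8⌋ = $18,779; SL = ⌊$64,919/6⌋ = $10,819 → take DB $18,779. Book value $56,340.
Year 4: DB = ⌊$56,340 × 200%/8⌋ = $14,085; SL = ⌊$46,140/5⌋ = $9,228 → take DB $14,085. Book value $42,255.
Year 5: DB = ⌊$42,255 × 200%/8⌋ = $10,563; SL = ⌊$32,055/4⌋ = $8,013 → take DB $10,563. Book value $31,692.
Year 6: DB = ⌊$31,692 × 200%/8⌋ = $7,923; SL = ⌊$21,492/3⌋ = $7,164 → take DB $7,923. Book value $23,769.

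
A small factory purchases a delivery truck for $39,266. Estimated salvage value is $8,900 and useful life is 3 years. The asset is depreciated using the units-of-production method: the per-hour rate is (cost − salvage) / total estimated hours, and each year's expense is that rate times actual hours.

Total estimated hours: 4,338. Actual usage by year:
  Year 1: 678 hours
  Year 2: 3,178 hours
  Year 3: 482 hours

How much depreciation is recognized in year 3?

$3,374

Depreciable base = $39,266 − $8,900 = $30,366.
Rate = $30,366 / 4,338 hours = $7 per hour.
Year 1: 678 × $7 = $4,746. Book value $34,520.
Year 2: 3,178 × $7 = $22,246. Book value $12,274.
Year 3: 482 × $7 = $3,374. Book value $8,900.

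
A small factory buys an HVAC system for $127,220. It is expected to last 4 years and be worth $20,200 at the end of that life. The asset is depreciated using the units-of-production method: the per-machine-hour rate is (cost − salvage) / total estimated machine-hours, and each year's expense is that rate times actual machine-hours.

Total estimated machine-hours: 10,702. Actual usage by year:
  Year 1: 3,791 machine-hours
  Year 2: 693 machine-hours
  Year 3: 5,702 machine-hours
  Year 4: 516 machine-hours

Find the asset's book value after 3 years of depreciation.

$25,360

Depreciable base = $127,220 − $20,200 = $107,020.
Rate = $107,020 / 10,702 machine-hours = $10 per machine-hour.
Year 1: 3,791 × $10 = $37,910. Book value $89,310.
Year 2: 693 × $10 = $6,930. Book value $82,380.
Year 3: 5,702 × $10 = $57,020. Book value $25,360.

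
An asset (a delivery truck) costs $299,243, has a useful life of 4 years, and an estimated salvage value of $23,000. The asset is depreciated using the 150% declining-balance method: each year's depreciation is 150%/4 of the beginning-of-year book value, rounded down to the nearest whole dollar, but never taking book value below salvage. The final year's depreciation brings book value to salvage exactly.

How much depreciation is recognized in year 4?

Depreciable base = $299,243 − $23,000 = $276,243.
Year 1: ⌊$299,243 × 150%/4⌋ = $112,216. Book value $187,027.
Year 2: ⌊$187,027 × 150%/4⌋ = $70,135. Book value $116,892.
Year 3: ⌊$116,892 × 150%/4⌋ = $43,834. Book value $73,058.
Year 4 (final): $73,058 − $23,000 = $50,058. Book value $23,000.

$50,058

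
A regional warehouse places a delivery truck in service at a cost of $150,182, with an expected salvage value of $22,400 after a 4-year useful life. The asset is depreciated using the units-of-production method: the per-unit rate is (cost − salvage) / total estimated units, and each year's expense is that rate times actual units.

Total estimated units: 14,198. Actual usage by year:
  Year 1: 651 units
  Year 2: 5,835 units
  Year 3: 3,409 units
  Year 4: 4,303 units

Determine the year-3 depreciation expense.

Depreciable base = $150,182 − $22,400 = $127,782.
Rate = $127,782 / 14,198 units = $9 per unit.
Year 1: 651 × $9 = $5,859. Book value $144,323.
Year 2: 5,835 × $9 = $52,515. Book value $91,808.
Year 3: 3,409 × $9 = $30,681. Book value $61,127.

$30,681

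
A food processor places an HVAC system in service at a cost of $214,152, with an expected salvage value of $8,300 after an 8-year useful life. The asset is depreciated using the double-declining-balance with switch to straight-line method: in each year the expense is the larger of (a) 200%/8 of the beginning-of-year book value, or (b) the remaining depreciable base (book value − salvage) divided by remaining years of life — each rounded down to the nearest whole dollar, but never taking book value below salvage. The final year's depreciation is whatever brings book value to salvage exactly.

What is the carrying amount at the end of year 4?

$67,760

Depreciable base = $214,152 − $8,300 = $205,852.
Year 1: DB = ⌊$214,152 × 200%/8⌋ = $53,538; SL = ⌊$205,852/8⌋ = $25,731 → take DB $53,538. Book value $160,614.
Year 2: DB = ⌊$160,614 × 200%/8⌋ = $40,153; SL = ⌊$152,314/7⌋ = $21,759 → take DB $40,153. Book value $120,461.
Year 3: DB = ⌊$120,461 × 200%/8⌋ = $30,115; SL = ⌊$112,161/6⌋ = $18,693 → take DB $30,115. Book value $90,346.
Year 4: DB = ⌊$90,346 × 200%/8⌋ = $22,586; SL = ⌊$82,046/5⌋ = $16,409 → take DB $22,586. Book value $67,760.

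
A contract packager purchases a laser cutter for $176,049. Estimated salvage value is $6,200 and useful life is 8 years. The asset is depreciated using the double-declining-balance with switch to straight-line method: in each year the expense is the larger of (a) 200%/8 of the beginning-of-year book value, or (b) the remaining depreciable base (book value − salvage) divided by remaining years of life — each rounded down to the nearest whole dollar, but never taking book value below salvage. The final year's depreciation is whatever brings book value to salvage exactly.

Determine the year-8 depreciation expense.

Depreciable base = $176,049 − $6,200 = $169,849.
Year 1: DB = ⌊$176,049 × 200%/8⌋ = $44,012; SL = ⌊$169,849/8⌋ = $21,231 → take DB $44,012. Book value $132,037.
Year 2: DB = ⌊$132,037 × 200%/8⌋ = $33,009; SL = ⌊$125,837/7⌋ = $17,976 → take DB $33,009. Book value $99,028.
Year 3: DB = ⌊$99,028 × 200%/8⌋ = $24,757; SL = ⌊$92,828/6⌋ = $15,471 → take DB $24,757. Book value $74,271.
Year 4: DB = ⌊$74,271 × 200%/8⌋ = $18,567; SL = ⌊$68,071/5⌋ = $13,614 → take DB $18,567. Book value $55,704.
Year 5: DB = ⌊$55,704 × 200%/8⌋ = $13,926; SL = ⌊$49,504/4⌋ = $12,376 → take DB $13,926. Book value $41,778.
Year 6: DB = ⌊$41,778 × 200%/8⌋ = $10,444; SL = ⌊$35,578/3⌋ = $11,859 → take SL $11,859. Book value $29,919.
Year 7: DB = ⌊$29,919 × 200%/8⌋ = $7,479; SL = ⌊$23,719/2⌋ = $11,859 → take SL $11,859. Book value $18,060.
Year 8 (final): $18,060 − $6,200 = $11,860. Book value $6,200.

$11,860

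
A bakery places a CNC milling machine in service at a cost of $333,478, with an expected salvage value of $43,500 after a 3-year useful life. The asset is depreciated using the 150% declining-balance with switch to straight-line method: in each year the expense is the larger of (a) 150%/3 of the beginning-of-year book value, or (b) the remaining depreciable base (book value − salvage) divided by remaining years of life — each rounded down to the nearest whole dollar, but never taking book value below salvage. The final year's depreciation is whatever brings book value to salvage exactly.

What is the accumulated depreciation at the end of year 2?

$250,108

Depreciable base = $333,478 − $43,500 = $289,978.
Year 1: DB = ⌊$333,478 × 150%/3⌋ = $166,739; SL = ⌊$289,978/3⌋ = $96,659 → take DB $166,739. Book value $166,739.
Year 2: DB = ⌊$166,739 × 150%/3⌋ = $83,369; SL = ⌊$123,239/2⌋ = $61,619 → take DB $83,369. Book value $83,370.
Accumulated through year 2 = $333,478 − $83,370 = $250,108.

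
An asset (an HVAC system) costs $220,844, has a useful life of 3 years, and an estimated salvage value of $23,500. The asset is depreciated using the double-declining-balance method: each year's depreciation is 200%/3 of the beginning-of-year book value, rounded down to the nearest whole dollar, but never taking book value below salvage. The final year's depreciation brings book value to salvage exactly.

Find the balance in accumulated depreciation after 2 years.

$196,305

Depreciable base = $220,844 − $23,500 = $197,344.
Year 1: ⌊$220,844 × 200%/3⌋ = $147,229. Book value $73,615.
Year 2: ⌊$73,615 × 200%/3⌋ = $49,076. Book value $24,539.
Accumulated through year 2 = $220,844 − $24,539 = $196,305.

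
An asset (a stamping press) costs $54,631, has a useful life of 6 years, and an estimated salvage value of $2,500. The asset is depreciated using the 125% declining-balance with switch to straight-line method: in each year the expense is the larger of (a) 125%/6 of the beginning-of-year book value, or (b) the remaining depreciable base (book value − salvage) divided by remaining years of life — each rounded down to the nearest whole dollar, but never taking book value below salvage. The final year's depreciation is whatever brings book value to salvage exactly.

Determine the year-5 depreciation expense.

$7,935

Depreciable base = $54,631 − $2,500 = $52,131.
Year 1: DB = ⌊$54,631 × 125%/6⌋ = $11,381; SL = ⌊$52,131/6⌋ = $8,688 → take DB $11,381. Book value $43,250.
Year 2: DB = ⌊$43,250 × 125%/6⌋ = $9,010; SL = ⌊$40,750/5⌋ = $8,150 → take DB $9,010. Book value $34,240.
Year 3: DB = ⌊$34,240 × 125%/6⌋ = $7,133; SL = ⌊$31,740/4⌋ = $7,935 → take SL $7,935. Book value $26,305.
Year 4: DB = ⌊$26,305 × 125%/6⌋ = $5,480; SL = ⌊$23,805/3⌋ = $7,935 → take SL $7,935. Book value $18,370.
Year 5: DB = ⌊$18,370 × 125%/6⌋ = $3,827; SL = ⌊$15,870/2⌋ = $7,935 → take SL $7,935. Book value $10,435.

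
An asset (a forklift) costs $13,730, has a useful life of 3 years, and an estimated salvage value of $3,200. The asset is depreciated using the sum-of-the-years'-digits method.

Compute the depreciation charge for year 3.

$1,755

Depreciable base = $13,730 − $3,200 = $10,530.
Sum of the years' digits = 3+2+1 = 6.
Year 1: $10,530 × 3/6 = $5,265. Book value $8,465.
Year 2: $10,530 × 2/6 = $3,510. Book value $4,955.
Year 3: $10,530 × 1/6 = $1,755. Book value $3,200.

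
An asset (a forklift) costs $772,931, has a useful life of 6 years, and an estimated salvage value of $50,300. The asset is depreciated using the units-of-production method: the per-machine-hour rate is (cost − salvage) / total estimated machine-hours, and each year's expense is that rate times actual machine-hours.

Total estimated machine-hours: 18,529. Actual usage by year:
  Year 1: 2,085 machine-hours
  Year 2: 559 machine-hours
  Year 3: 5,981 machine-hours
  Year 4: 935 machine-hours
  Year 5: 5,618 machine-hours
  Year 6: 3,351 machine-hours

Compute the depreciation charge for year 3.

Depreciable base = $772,931 − $50,300 = $722,631.
Rate = $722,631 / 18,529 machine-hours = $39 per machine-hour.
Year 1: 2,085 × $39 = $81,315. Book value $691,616.
Year 2: 559 × $39 = $21,801. Book value $669,815.
Year 3: 5,981 × $39 = $233,259. Book value $436,556.

$233,259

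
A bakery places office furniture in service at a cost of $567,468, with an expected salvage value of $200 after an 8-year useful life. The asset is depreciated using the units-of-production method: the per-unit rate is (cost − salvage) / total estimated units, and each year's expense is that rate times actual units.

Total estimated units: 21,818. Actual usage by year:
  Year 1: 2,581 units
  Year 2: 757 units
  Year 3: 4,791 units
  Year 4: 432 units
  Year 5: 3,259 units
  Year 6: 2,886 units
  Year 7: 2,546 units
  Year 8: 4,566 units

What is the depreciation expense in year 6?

$75,036

Depreciable base = $567,468 − $200 = $567,268.
Rate = $567,268 / 21,818 units = $26 per unit.
Year 1: 2,581 × $26 = $67,106. Book value $500,362.
Year 2: 757 × $26 = $19,682. Book value $480,680.
Year 3: 4,791 × $26 = $124,566. Book value $356,114.
Year 4: 432 × $26 = $11,232. Book value $344,882.
Year 5: 3,259 × $26 = $84,734. Book value $260,148.
Year 6: 2,886 × $26 = $75,036. Book value $185,112.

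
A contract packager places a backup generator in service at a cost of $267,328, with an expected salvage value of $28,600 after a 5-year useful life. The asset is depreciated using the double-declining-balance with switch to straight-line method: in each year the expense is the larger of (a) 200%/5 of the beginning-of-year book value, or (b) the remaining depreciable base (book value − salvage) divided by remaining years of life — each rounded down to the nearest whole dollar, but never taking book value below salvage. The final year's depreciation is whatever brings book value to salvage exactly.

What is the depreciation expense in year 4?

$23,097

Depreciable base = $267,328 − $28,600 = $238,728.
Year 1: DB = ⌊$267,328 × 200%/5⌋ = $106,931; SL = ⌊$238,728/5⌋ = $47,745 → take DB $106,931. Book value $160,397.
Year 2: DB = ⌊$160,397 × 200%/5⌋ = $64,158; SL = ⌊$131,797/4⌋ = $32,949 → take DB $64,158. Book value $96,239.
Year 3: DB = ⌊$96,239 × 200%/5⌋ = $38,495; SL = ⌊$67,639/3⌋ = $22,546 → take DB $38,495. Book value $57,744.
Year 4: DB = ⌊$57,744 × 200%/5⌋ = $23,097; SL = ⌊$29,144/2⌋ = $14,572 → take DB $23,097. Book value $34,647.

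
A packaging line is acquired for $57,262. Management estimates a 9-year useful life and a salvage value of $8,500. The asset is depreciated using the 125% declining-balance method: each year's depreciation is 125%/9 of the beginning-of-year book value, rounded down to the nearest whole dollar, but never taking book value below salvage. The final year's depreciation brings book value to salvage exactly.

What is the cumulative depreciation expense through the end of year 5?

Depreciable base = $57,262 − $8,500 = $48,762.
Year 1: ⌊$57,262 × 125%/9⌋ = $7,953. Book value $49,309.
Year 2: ⌊$49,309 × 125%/9⌋ = $6,848. Book value $42,461.
Year 3: ⌊$42,461 × 125%/9⌋ = $5,897. Book value $36,564.
Year 4: ⌊$36,564 × 125%/9⌋ = $5,078. Book value $31,486.
Year 5: ⌊$31,486 × 125%/9⌋ = $4,373. Book value $27,113.
Accumulated through year 5 = $57,262 − $27,113 = $30,149.

$30,149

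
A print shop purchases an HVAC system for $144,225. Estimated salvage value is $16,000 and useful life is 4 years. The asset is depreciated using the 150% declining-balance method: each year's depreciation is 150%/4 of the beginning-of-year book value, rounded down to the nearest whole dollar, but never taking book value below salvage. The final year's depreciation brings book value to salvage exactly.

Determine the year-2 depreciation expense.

$33,802

Depreciable base = $144,225 − $16,000 = $128,225.
Year 1: ⌊$144,225 × 150%/4⌋ = $54,084. Book value $90,141.
Year 2: ⌊$90,141 × 150%/4⌋ = $33,802. Book value $56,339.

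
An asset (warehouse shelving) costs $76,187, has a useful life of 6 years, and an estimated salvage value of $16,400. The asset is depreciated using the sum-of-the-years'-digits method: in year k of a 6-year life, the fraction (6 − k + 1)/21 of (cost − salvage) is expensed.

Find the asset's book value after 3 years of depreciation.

$33,482

Depreciable base = $76,187 − $16,400 = $59,787.
Sum of the years' digits = 6+5+4+3+2+1 = 21.
Year 1: $59,787 × 6/21 = $17,082. Book value $59,105.
Year 2: $59,787 × 5/21 = $14,235. Book value $44,870.
Year 3: $59,787 × 4/21 = $11,388. Book value $33,482.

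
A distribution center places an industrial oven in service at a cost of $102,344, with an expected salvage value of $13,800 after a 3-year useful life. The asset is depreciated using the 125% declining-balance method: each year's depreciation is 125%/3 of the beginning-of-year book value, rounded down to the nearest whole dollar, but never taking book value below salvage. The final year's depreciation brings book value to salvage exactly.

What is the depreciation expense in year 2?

Depreciable base = $102,344 − $13,800 = $88,544.
Year 1: ⌊$102,344 × 125%/3⌋ = $42,643. Book value $59,701.
Year 2: ⌊$59,701 × 125%/3⌋ = $24,875. Book value $34,826.

$24,875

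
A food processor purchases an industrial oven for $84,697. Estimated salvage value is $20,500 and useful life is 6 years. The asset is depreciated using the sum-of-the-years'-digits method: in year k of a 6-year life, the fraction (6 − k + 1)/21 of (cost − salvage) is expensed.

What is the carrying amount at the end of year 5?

Depreciable base = $84,697 − $20,500 = $64,197.
Sum of the years' digits = 6+5+4+3+2+1 = 21.
Year 1: $64,197 × 6/21 = $18,342. Book value $66,355.
Year 2: $64,197 × 5/21 = $15,285. Book value $51,070.
Year 3: $64,197 × 4/21 = $12,228. Book value $38,842.
Year 4: $64,197 × 3/21 = $9,171. Book value $29,671.
Year 5: $64,197 × 2/21 = $6,114. Book value $23,557.

$23,557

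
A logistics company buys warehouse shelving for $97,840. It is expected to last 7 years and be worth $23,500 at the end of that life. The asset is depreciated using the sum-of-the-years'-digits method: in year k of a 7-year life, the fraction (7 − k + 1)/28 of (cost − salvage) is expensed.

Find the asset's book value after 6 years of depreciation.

Depreciable base = $97,840 − $23,500 = $74,340.
Sum of the years' digits = 7+6+5+4+3+2+1 = 28.
Year 1: $74,340 × 7/28 = $18,585. Book value $79,255.
Year 2: $74,340 × 6/28 = $15,930. Book value $63,325.
Year 3: $74,340 × 5/28 = $13,275. Book value $50,050.
Year 4: $74,340 × 4/28 = $10,620. Book value $39,430.
Year 5: $74,340 × 3/28 = $7,965. Book value $31,465.
Year 6: $74,340 × 2/28 = $5,310. Book value $26,155.

$26,155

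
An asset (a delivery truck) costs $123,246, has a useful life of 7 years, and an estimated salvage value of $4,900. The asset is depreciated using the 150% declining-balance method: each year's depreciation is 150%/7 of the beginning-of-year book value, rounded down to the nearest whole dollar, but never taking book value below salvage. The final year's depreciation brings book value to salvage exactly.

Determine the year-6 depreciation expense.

Depreciable base = $123,246 − $4,900 = $118,346.
Year 1: ⌊$123,246 × 150%/7⌋ = $26,409. Book value $96,837.
Year 2: ⌊$96,837 × 150%/7⌋ = $20,750. Book value $76,087.
Year 3: ⌊$76,087 × 150%/7⌋ = $16,304. Book value $59,783.
Year 4: ⌊$59,783 × 150%/7⌋ = $12,810. Book value $46,973.
Year 5: ⌊$46,973 × 150%/7⌋ = $10,065. Book value $36,908.
Year 6: ⌊$36,908 × 150%/7⌋ = $7,908. Book value $29,000.

$7,908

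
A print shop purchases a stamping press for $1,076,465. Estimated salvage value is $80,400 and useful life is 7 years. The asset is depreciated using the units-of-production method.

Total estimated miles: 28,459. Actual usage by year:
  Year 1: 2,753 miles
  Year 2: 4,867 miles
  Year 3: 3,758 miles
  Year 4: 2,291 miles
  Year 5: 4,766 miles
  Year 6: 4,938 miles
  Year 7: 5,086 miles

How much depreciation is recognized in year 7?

Depreciable base = $1,076,465 − $80,400 = $996,065.
Rate = $996,065 / 28,459 miles = $35 per mile.
Year 1: 2,753 × $35 = $96,355. Book value $980,110.
Year 2: 4,867 × $35 = $170,345. Book value $809,765.
Year 3: 3,758 × $35 = $131,530. Book value $678,235.
Year 4: 2,291 × $35 = $80,185. Book value $598,050.
Year 5: 4,766 × $35 = $166,810. Book value $431,240.
Year 6: 4,938 × $35 = $172,830. Book value $258,410.
Year 7: 5,086 × $35 = $178,010. Book value $80,400.

$178,010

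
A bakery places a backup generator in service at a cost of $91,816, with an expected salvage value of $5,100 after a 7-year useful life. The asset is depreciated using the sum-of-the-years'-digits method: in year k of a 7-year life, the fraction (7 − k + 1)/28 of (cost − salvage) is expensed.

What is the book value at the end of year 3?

$36,070

Depreciable base = $91,816 − $5,100 = $86,716.
Sum of the years' digits = 7+6+5+4+3+2+1 = 28.
Year 1: $86,716 × 7/28 = $21,679. Book value $70,137.
Year 2: $86,716 × 6/28 = $18,582. Book value $51,555.
Year 3: $86,716 × 5/28 = $15,485. Book value $36,070.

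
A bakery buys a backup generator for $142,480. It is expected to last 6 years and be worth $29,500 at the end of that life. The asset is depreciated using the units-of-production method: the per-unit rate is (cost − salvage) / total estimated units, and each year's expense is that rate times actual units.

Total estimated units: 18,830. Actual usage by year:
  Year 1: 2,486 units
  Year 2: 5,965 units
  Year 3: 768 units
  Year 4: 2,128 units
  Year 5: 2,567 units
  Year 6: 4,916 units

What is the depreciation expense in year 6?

$29,496

Depreciable base = $142,480 − $29,500 = $112,980.
Rate = $112,980 / 18,830 units = $6 per unit.
Year 1: 2,486 × $6 = $14,916. Book value $127,564.
Year 2: 5,965 × $6 = $35,790. Book value $91,774.
Year 3: 768 × $6 = $4,608. Book value $87,166.
Year 4: 2,128 × $6 = $12,768. Book value $74,398.
Year 5: 2,567 × $6 = $15,402. Book value $58,996.
Year 6: 4,916 × $6 = $29,496. Book value $29,500.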